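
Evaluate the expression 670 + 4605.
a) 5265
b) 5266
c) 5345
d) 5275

670 + 4605 = 5275
d) 5275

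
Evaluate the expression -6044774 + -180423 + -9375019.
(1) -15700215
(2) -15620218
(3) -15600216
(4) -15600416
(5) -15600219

First: -6044774 + -180423 = -6225197
Then: -6225197 + -9375019 = -15600216
3) -15600216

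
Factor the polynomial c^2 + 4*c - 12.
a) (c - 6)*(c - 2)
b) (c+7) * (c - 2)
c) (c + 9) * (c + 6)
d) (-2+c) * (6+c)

We need to factor c^2 + 4*c - 12.
The factored form is (-2+c) * (6+c).
d) (-2+c) * (6+c)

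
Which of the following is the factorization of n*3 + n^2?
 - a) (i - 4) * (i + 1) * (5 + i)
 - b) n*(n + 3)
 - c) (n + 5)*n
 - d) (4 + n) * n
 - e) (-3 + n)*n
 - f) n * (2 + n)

We need to factor n*3 + n^2.
The factored form is n*(n + 3).
b) n*(n + 3)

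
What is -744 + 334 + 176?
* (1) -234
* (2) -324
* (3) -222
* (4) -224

First: -744 + 334 = -410
Then: -410 + 176 = -234
1) -234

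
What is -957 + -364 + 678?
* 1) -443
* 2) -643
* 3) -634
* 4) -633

First: -957 + -364 = -1321
Then: -1321 + 678 = -643
2) -643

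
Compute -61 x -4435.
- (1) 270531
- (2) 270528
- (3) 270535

-61 * -4435 = 270535
3) 270535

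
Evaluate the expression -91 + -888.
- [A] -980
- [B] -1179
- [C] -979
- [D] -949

-91 + -888 = -979
C) -979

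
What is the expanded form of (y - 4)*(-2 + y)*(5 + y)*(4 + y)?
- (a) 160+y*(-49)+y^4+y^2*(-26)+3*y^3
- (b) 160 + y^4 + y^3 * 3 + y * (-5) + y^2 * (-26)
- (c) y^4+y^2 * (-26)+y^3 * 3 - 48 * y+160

Expanding (y - 4)*(-2 + y)*(5 + y)*(4 + y):
= y^4+y^2 * (-26)+y^3 * 3 - 48 * y+160
c) y^4+y^2 * (-26)+y^3 * 3 - 48 * y+160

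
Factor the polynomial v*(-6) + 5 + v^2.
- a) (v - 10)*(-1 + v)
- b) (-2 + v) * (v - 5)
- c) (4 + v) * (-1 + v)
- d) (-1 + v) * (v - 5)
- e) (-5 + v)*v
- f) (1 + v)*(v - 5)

We need to factor v*(-6) + 5 + v^2.
The factored form is (-1 + v) * (v - 5).
d) (-1 + v) * (v - 5)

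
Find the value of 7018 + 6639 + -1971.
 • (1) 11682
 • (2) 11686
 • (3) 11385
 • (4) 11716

First: 7018 + 6639 = 13657
Then: 13657 + -1971 = 11686
2) 11686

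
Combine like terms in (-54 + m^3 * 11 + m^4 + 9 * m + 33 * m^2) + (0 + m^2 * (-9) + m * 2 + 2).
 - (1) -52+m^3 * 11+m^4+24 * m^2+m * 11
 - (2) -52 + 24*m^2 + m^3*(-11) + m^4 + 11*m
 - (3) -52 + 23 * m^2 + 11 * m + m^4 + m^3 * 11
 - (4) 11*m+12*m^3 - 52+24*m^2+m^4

Adding the polynomials and combining like terms:
(-54 + m^3*11 + m^4 + 9*m + 33*m^2) + (0 + m^2*(-9) + m*2 + 2)
= -52+m^3 * 11+m^4+24 * m^2+m * 11
1) -52+m^3 * 11+m^4+24 * m^2+m * 11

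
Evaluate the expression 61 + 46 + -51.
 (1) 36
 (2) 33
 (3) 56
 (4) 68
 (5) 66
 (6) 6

First: 61 + 46 = 107
Then: 107 + -51 = 56
3) 56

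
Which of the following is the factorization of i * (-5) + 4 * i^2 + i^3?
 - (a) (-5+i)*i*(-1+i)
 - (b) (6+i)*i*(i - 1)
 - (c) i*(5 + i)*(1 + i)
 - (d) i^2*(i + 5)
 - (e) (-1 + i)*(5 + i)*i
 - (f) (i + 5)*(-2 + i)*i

We need to factor i * (-5) + 4 * i^2 + i^3.
The factored form is (-1 + i)*(5 + i)*i.
e) (-1 + i)*(5 + i)*i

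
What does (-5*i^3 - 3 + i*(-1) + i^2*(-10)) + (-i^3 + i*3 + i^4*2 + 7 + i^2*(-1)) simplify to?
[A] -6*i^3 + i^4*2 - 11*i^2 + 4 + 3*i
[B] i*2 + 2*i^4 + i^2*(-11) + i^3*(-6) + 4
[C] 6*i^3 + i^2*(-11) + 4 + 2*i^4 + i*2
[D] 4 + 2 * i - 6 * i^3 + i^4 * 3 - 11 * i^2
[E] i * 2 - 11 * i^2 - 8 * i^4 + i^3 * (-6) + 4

Adding the polynomials and combining like terms:
(-5*i^3 - 3 + i*(-1) + i^2*(-10)) + (-i^3 + i*3 + i^4*2 + 7 + i^2*(-1))
= i*2 + 2*i^4 + i^2*(-11) + i^3*(-6) + 4
B) i*2 + 2*i^4 + i^2*(-11) + i^3*(-6) + 4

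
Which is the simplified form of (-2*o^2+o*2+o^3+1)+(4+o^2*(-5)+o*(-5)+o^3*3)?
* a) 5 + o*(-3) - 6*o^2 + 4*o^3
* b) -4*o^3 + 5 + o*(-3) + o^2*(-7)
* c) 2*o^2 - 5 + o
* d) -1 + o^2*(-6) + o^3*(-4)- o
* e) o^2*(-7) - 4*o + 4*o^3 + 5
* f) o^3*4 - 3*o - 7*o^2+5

Adding the polynomials and combining like terms:
(-2*o^2 + o*2 + o^3 + 1) + (4 + o^2*(-5) + o*(-5) + o^3*3)
= o^3*4 - 3*o - 7*o^2+5
f) o^3*4 - 3*o - 7*o^2+5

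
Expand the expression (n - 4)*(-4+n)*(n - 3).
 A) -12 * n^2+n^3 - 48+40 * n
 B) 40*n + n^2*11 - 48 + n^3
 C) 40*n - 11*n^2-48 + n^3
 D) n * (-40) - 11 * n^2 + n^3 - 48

Expanding (n - 4)*(-4+n)*(n - 3):
= 40*n - 11*n^2-48 + n^3
C) 40*n - 11*n^2-48 + n^3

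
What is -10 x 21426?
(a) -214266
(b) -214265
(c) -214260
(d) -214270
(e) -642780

-10 * 21426 = -214260
c) -214260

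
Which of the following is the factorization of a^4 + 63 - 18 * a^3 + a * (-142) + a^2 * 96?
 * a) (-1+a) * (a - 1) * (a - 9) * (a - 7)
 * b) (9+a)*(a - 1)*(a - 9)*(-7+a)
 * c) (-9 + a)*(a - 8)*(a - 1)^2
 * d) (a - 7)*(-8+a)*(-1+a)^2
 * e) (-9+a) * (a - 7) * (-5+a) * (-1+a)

We need to factor a^4 + 63 - 18 * a^3 + a * (-142) + a^2 * 96.
The factored form is (-1+a) * (a - 1) * (a - 9) * (a - 7).
a) (-1+a) * (a - 1) * (a - 9) * (a - 7)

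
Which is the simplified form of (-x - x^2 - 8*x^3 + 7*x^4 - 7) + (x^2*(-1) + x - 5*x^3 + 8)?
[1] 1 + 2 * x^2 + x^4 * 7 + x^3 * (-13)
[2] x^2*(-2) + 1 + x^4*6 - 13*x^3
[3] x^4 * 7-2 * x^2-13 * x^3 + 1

Adding the polynomials and combining like terms:
(-x - x^2 - 8*x^3 + 7*x^4 - 7) + (x^2*(-1) + x - 5*x^3 + 8)
= x^4 * 7-2 * x^2-13 * x^3 + 1
3) x^4 * 7-2 * x^2-13 * x^3 + 1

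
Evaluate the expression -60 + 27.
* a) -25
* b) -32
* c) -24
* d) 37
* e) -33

-60 + 27 = -33
e) -33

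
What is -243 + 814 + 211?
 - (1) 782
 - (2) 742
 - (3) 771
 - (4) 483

First: -243 + 814 = 571
Then: 571 + 211 = 782
1) 782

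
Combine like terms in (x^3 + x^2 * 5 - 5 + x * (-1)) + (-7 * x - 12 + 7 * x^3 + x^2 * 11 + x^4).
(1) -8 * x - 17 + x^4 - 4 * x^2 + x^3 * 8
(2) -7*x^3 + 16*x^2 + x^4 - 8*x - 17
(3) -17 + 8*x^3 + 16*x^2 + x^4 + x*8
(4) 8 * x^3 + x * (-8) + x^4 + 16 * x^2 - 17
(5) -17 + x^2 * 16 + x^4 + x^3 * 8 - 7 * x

Adding the polynomials and combining like terms:
(x^3 + x^2*5 - 5 + x*(-1)) + (-7*x - 12 + 7*x^3 + x^2*11 + x^4)
= 8 * x^3 + x * (-8) + x^4 + 16 * x^2 - 17
4) 8 * x^3 + x * (-8) + x^4 + 16 * x^2 - 17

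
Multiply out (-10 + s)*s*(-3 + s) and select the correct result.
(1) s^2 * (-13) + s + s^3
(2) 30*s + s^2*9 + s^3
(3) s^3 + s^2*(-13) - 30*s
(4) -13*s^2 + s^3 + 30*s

Expanding (-10 + s)*s*(-3 + s):
= -13*s^2 + s^3 + 30*s
4) -13*s^2 + s^3 + 30*s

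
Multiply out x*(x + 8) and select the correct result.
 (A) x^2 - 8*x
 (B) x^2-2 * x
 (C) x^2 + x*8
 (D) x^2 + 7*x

Expanding x*(x + 8):
= x^2 + x*8
C) x^2 + x*8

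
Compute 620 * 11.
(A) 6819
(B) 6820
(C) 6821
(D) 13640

620 * 11 = 6820
B) 6820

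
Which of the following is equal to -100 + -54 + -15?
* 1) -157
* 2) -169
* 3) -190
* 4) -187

First: -100 + -54 = -154
Then: -154 + -15 = -169
2) -169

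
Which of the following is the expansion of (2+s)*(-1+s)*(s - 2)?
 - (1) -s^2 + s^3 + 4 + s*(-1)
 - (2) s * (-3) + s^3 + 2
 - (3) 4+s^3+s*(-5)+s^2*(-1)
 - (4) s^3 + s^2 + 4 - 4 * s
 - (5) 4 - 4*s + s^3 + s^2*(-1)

Expanding (2+s)*(-1+s)*(s - 2):
= 4 - 4*s + s^3 + s^2*(-1)
5) 4 - 4*s + s^3 + s^2*(-1)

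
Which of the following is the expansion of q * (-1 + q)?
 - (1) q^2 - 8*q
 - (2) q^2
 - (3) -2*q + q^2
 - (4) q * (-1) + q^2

Expanding q * (-1 + q):
= q * (-1) + q^2
4) q * (-1) + q^2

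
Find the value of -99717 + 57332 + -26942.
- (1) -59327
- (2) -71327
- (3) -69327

First: -99717 + 57332 = -42385
Then: -42385 + -26942 = -69327
3) -69327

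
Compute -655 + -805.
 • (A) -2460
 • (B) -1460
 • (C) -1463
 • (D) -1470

-655 + -805 = -1460
B) -1460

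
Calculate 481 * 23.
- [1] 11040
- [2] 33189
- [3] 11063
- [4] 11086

481 * 23 = 11063
3) 11063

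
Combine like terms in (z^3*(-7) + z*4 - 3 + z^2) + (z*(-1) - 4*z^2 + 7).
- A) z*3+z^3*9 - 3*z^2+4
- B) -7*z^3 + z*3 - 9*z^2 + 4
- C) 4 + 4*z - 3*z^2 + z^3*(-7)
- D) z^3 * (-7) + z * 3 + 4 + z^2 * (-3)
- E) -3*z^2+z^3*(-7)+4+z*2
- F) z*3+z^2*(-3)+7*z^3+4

Adding the polynomials and combining like terms:
(z^3*(-7) + z*4 - 3 + z^2) + (z*(-1) - 4*z^2 + 7)
= z^3 * (-7) + z * 3 + 4 + z^2 * (-3)
D) z^3 * (-7) + z * 3 + 4 + z^2 * (-3)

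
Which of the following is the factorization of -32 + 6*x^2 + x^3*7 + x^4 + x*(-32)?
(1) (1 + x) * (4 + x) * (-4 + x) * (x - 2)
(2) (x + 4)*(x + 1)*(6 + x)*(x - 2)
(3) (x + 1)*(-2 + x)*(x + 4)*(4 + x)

We need to factor -32 + 6*x^2 + x^3*7 + x^4 + x*(-32).
The factored form is (x + 1)*(-2 + x)*(x + 4)*(4 + x).
3) (x + 1)*(-2 + x)*(x + 4)*(4 + x)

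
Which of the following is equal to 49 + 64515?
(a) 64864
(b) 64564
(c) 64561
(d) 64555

49 + 64515 = 64564
b) 64564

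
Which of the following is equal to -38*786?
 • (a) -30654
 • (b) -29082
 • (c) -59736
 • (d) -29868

-38 * 786 = -29868
d) -29868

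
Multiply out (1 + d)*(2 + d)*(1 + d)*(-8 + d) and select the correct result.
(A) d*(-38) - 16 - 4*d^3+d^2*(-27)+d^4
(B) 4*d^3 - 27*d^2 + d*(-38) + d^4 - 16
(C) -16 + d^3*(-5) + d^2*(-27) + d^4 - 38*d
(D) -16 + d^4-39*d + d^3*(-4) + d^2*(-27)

Expanding (1 + d)*(2 + d)*(1 + d)*(-8 + d):
= d*(-38) - 16 - 4*d^3+d^2*(-27)+d^4
A) d*(-38) - 16 - 4*d^3+d^2*(-27)+d^4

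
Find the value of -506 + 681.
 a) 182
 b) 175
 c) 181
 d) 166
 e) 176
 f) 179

-506 + 681 = 175
b) 175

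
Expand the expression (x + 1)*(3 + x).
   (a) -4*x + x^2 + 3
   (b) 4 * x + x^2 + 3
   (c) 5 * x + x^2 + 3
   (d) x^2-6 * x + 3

Expanding (x + 1)*(3 + x):
= 4 * x + x^2 + 3
b) 4 * x + x^2 + 3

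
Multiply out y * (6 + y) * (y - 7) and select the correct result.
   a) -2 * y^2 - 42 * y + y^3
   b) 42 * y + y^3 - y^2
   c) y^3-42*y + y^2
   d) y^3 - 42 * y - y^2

Expanding y * (6 + y) * (y - 7):
= y^3 - 42 * y - y^2
d) y^3 - 42 * y - y^2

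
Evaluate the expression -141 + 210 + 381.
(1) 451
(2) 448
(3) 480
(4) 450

First: -141 + 210 = 69
Then: 69 + 381 = 450
4) 450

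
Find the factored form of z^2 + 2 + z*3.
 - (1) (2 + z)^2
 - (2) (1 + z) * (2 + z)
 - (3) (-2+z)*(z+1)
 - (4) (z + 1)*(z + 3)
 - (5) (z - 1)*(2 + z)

We need to factor z^2 + 2 + z*3.
The factored form is (1 + z) * (2 + z).
2) (1 + z) * (2 + z)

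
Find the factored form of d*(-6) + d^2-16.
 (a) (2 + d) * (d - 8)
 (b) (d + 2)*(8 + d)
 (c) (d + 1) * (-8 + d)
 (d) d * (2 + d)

We need to factor d*(-6) + d^2-16.
The factored form is (2 + d) * (d - 8).
a) (2 + d) * (d - 8)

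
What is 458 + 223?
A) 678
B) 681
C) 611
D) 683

458 + 223 = 681
B) 681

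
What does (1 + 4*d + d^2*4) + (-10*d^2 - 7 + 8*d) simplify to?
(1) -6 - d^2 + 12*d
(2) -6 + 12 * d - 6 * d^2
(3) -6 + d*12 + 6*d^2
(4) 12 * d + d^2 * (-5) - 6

Adding the polynomials and combining like terms:
(1 + 4*d + d^2*4) + (-10*d^2 - 7 + 8*d)
= -6 + 12 * d - 6 * d^2
2) -6 + 12 * d - 6 * d^2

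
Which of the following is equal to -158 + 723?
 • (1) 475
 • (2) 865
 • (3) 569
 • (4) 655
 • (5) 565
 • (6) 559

-158 + 723 = 565
5) 565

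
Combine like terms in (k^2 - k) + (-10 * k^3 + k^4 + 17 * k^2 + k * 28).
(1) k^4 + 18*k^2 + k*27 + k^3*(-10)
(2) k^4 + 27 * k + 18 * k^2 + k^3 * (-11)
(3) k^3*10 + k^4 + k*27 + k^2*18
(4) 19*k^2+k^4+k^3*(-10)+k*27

Adding the polynomials and combining like terms:
(k^2 - k) + (-10*k^3 + k^4 + 17*k^2 + k*28)
= k^4 + 18*k^2 + k*27 + k^3*(-10)
1) k^4 + 18*k^2 + k*27 + k^3*(-10)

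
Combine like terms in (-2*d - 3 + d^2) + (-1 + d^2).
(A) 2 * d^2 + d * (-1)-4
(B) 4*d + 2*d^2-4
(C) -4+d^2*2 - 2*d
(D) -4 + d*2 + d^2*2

Adding the polynomials and combining like terms:
(-2*d - 3 + d^2) + (-1 + d^2)
= -4+d^2*2 - 2*d
C) -4+d^2*2 - 2*d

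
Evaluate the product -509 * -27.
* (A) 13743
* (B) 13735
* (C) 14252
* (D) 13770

-509 * -27 = 13743
A) 13743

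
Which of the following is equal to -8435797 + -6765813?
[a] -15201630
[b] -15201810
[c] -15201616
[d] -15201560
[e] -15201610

-8435797 + -6765813 = -15201610
e) -15201610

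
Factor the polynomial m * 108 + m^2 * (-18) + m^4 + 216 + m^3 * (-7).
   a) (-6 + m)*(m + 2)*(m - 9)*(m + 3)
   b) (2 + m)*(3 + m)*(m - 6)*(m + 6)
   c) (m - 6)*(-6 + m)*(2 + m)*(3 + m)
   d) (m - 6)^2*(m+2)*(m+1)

We need to factor m * 108 + m^2 * (-18) + m^4 + 216 + m^3 * (-7).
The factored form is (m - 6)*(-6 + m)*(2 + m)*(3 + m).
c) (m - 6)*(-6 + m)*(2 + m)*(3 + m)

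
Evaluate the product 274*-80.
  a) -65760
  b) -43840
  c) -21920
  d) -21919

274 * -80 = -21920
c) -21920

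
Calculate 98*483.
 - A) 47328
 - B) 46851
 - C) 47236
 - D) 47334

98 * 483 = 47334
D) 47334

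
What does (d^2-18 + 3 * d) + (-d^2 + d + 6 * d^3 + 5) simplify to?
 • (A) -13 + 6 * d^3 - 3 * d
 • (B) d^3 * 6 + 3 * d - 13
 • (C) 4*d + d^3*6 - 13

Adding the polynomials and combining like terms:
(d^2 - 18 + 3*d) + (-d^2 + d + 6*d^3 + 5)
= 4*d + d^3*6 - 13
C) 4*d + d^3*6 - 13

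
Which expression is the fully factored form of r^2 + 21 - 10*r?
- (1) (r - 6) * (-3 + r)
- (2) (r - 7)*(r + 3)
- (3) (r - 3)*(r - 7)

We need to factor r^2 + 21 - 10*r.
The factored form is (r - 3)*(r - 7).
3) (r - 3)*(r - 7)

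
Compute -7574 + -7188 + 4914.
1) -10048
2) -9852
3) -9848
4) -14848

First: -7574 + -7188 = -14762
Then: -14762 + 4914 = -9848
3) -9848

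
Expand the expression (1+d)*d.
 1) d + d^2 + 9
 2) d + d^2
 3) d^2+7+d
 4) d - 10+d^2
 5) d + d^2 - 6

Expanding (1+d)*d:
= d + d^2
2) d + d^2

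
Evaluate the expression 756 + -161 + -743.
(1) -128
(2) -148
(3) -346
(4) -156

First: 756 + -161 = 595
Then: 595 + -743 = -148
2) -148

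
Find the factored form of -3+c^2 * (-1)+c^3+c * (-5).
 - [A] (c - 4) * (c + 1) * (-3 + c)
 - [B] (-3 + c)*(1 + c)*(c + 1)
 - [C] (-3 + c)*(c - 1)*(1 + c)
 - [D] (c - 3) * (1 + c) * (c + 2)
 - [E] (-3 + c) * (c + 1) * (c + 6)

We need to factor -3+c^2 * (-1)+c^3+c * (-5).
The factored form is (-3 + c)*(1 + c)*(c + 1).
B) (-3 + c)*(1 + c)*(c + 1)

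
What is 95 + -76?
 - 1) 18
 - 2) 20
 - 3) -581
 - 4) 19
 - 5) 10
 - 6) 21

95 + -76 = 19
4) 19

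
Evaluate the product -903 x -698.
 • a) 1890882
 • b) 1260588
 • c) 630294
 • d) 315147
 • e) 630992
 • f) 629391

-903 * -698 = 630294
c) 630294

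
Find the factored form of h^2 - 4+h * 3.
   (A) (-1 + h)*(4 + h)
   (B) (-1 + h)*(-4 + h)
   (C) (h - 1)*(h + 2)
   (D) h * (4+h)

We need to factor h^2 - 4+h * 3.
The factored form is (-1 + h)*(4 + h).
A) (-1 + h)*(4 + h)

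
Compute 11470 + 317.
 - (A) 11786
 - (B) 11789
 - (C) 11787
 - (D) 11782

11470 + 317 = 11787
C) 11787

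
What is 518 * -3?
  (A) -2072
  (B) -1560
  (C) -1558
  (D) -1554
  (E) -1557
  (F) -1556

518 * -3 = -1554
D) -1554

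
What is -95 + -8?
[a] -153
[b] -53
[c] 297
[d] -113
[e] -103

-95 + -8 = -103
e) -103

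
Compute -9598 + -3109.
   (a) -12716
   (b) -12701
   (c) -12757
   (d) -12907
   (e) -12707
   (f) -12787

-9598 + -3109 = -12707
e) -12707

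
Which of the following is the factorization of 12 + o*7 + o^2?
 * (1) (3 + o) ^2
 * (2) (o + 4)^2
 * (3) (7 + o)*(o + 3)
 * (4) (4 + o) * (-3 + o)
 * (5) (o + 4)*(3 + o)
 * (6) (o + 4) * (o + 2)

We need to factor 12 + o*7 + o^2.
The factored form is (o + 4)*(3 + o).
5) (o + 4)*(3 + o)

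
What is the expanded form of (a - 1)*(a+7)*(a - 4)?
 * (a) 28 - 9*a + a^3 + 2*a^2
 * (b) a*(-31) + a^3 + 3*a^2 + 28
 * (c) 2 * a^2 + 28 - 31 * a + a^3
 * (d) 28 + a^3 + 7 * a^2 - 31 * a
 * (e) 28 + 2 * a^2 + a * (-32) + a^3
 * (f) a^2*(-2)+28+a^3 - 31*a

Expanding (a - 1)*(a+7)*(a - 4):
= 2 * a^2 + 28 - 31 * a + a^3
c) 2 * a^2 + 28 - 31 * a + a^3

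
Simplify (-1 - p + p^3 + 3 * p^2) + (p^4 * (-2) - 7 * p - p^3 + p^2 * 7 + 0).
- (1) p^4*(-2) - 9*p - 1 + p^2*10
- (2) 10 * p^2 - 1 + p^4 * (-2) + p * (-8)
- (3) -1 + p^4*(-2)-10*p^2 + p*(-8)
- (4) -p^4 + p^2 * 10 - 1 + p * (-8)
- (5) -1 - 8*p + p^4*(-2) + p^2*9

Adding the polynomials and combining like terms:
(-1 - p + p^3 + 3*p^2) + (p^4*(-2) - 7*p - p^3 + p^2*7 + 0)
= 10 * p^2 - 1 + p^4 * (-2) + p * (-8)
2) 10 * p^2 - 1 + p^4 * (-2) + p * (-8)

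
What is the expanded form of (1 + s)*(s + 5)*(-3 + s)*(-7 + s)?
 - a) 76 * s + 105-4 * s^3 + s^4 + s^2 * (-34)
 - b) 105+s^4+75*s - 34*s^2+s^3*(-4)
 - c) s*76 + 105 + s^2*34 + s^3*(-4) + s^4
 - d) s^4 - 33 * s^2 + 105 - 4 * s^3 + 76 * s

Expanding (1 + s)*(s + 5)*(-3 + s)*(-7 + s):
= 76 * s + 105-4 * s^3 + s^4 + s^2 * (-34)
a) 76 * s + 105-4 * s^3 + s^4 + s^2 * (-34)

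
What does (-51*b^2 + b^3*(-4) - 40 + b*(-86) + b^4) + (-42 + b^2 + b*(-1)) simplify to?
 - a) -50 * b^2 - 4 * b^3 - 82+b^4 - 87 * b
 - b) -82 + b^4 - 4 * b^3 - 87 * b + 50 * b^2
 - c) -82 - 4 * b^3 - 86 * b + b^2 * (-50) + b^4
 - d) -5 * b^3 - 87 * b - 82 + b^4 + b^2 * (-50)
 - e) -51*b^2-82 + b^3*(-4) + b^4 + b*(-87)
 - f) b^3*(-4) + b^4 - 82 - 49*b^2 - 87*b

Adding the polynomials and combining like terms:
(-51*b^2 + b^3*(-4) - 40 + b*(-86) + b^4) + (-42 + b^2 + b*(-1))
= -50 * b^2 - 4 * b^3 - 82+b^4 - 87 * b
a) -50 * b^2 - 4 * b^3 - 82+b^4 - 87 * b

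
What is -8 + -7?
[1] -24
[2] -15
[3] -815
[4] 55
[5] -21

-8 + -7 = -15
2) -15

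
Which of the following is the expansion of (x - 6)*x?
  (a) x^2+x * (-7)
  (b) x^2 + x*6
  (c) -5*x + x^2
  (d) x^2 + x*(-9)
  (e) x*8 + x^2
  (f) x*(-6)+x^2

Expanding (x - 6)*x:
= x*(-6)+x^2
f) x*(-6)+x^2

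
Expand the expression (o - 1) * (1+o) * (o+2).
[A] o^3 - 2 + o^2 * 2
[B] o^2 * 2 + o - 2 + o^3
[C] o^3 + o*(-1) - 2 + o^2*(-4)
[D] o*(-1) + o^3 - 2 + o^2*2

Expanding (o - 1) * (1+o) * (o+2):
= o*(-1) + o^3 - 2 + o^2*2
D) o*(-1) + o^3 - 2 + o^2*2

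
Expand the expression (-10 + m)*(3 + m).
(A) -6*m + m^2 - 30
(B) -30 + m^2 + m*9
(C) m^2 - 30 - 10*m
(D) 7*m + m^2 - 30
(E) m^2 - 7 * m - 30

Expanding (-10 + m)*(3 + m):
= m^2 - 7 * m - 30
E) m^2 - 7 * m - 30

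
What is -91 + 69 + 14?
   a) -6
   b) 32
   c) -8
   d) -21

First: -91 + 69 = -22
Then: -22 + 14 = -8
c) -8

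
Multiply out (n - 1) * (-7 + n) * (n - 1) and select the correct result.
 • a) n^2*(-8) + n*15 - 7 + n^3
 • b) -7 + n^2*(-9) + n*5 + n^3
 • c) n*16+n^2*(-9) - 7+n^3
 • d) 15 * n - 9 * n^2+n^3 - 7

Expanding (n - 1) * (-7 + n) * (n - 1):
= 15 * n - 9 * n^2+n^3 - 7
d) 15 * n - 9 * n^2+n^3 - 7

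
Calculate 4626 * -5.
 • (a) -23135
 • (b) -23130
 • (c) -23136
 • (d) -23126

4626 * -5 = -23130
b) -23130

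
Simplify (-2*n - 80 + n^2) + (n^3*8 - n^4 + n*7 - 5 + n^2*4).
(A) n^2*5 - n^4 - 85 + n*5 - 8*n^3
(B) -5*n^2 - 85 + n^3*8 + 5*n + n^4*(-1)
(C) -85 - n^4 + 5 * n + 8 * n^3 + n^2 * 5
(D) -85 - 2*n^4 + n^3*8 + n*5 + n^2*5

Adding the polynomials and combining like terms:
(-2*n - 80 + n^2) + (n^3*8 - n^4 + n*7 - 5 + n^2*4)
= -85 - n^4 + 5 * n + 8 * n^3 + n^2 * 5
C) -85 - n^4 + 5 * n + 8 * n^3 + n^2 * 5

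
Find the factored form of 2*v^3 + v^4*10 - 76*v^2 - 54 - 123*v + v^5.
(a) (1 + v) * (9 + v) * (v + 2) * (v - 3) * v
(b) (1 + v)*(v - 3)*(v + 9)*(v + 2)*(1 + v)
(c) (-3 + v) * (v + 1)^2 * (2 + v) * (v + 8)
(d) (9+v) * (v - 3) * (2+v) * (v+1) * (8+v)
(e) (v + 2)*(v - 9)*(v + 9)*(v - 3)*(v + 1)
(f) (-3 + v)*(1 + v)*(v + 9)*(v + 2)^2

We need to factor 2*v^3 + v^4*10 - 76*v^2 - 54 - 123*v + v^5.
The factored form is (1 + v)*(v - 3)*(v + 9)*(v + 2)*(1 + v).
b) (1 + v)*(v - 3)*(v + 9)*(v + 2)*(1 + v)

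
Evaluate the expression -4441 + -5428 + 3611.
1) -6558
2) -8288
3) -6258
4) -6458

First: -4441 + -5428 = -9869
Then: -9869 + 3611 = -6258
3) -6258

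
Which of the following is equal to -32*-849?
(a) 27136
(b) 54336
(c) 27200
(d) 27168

-32 * -849 = 27168
d) 27168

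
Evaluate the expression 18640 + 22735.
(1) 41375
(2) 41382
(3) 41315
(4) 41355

18640 + 22735 = 41375
1) 41375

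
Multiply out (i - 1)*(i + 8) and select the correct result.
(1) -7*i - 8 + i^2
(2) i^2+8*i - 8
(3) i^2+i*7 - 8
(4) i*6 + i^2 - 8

Expanding (i - 1)*(i + 8):
= i^2+i*7 - 8
3) i^2+i*7 - 8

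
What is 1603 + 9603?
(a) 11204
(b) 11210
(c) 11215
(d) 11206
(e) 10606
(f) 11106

1603 + 9603 = 11206
d) 11206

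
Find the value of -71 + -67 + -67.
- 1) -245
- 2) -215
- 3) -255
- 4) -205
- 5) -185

First: -71 + -67 = -138
Then: -138 + -67 = -205
4) -205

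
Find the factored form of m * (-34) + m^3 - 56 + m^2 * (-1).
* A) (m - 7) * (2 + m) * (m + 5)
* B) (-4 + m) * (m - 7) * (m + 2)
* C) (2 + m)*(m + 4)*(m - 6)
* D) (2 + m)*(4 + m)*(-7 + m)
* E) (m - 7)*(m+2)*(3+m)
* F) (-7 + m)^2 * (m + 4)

We need to factor m * (-34) + m^3 - 56 + m^2 * (-1).
The factored form is (2 + m)*(4 + m)*(-7 + m).
D) (2 + m)*(4 + m)*(-7 + m)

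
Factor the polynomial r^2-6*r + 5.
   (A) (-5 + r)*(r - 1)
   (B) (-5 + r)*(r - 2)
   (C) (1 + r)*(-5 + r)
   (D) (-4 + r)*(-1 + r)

We need to factor r^2-6*r + 5.
The factored form is (-5 + r)*(r - 1).
A) (-5 + r)*(r - 1)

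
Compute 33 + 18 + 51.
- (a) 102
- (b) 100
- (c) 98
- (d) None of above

First: 33 + 18 = 51
Then: 51 + 51 = 102
a) 102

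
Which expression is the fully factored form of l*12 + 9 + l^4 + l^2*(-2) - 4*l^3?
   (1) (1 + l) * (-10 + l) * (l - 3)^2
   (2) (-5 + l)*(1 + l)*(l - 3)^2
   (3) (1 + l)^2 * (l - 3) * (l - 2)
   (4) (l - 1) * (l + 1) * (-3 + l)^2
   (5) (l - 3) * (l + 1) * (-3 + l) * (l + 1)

We need to factor l*12 + 9 + l^4 + l^2*(-2) - 4*l^3.
The factored form is (l - 3) * (l + 1) * (-3 + l) * (l + 1).
5) (l - 3) * (l + 1) * (-3 + l) * (l + 1)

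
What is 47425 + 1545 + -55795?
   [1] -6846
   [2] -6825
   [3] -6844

First: 47425 + 1545 = 48970
Then: 48970 + -55795 = -6825
2) -6825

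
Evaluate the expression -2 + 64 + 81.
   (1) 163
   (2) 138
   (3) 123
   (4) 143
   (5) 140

First: -2 + 64 = 62
Then: 62 + 81 = 143
4) 143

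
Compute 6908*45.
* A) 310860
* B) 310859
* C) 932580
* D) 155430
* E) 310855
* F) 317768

6908 * 45 = 310860
A) 310860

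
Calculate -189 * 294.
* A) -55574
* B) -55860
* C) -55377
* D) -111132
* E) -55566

-189 * 294 = -55566
E) -55566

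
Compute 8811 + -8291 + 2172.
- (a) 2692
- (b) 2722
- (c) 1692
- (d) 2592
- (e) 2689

First: 8811 + -8291 = 520
Then: 520 + 2172 = 2692
a) 2692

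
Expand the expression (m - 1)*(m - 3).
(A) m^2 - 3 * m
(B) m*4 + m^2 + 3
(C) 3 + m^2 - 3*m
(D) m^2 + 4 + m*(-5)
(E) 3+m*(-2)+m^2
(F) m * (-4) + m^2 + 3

Expanding (m - 1)*(m - 3):
= m * (-4) + m^2 + 3
F) m * (-4) + m^2 + 3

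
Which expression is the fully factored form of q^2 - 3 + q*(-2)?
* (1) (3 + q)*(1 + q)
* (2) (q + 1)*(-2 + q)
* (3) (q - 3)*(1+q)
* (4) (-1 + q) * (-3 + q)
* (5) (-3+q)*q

We need to factor q^2 - 3 + q*(-2).
The factored form is (q - 3)*(1+q).
3) (q - 3)*(1+q)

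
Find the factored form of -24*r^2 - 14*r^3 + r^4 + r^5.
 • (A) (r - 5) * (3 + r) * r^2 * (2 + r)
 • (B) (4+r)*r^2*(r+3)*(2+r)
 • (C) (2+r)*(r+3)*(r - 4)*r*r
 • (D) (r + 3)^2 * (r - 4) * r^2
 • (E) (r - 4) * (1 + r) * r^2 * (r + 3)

We need to factor -24*r^2 - 14*r^3 + r^4 + r^5.
The factored form is (2+r)*(r+3)*(r - 4)*r*r.
C) (2+r)*(r+3)*(r - 4)*r*r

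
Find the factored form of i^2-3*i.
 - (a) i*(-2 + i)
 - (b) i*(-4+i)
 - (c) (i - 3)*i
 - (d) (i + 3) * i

We need to factor i^2-3*i.
The factored form is (i - 3)*i.
c) (i - 3)*i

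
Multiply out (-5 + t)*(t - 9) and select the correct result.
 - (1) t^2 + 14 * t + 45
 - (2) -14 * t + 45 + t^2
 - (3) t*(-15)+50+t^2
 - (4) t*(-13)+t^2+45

Expanding (-5 + t)*(t - 9):
= -14 * t + 45 + t^2
2) -14 * t + 45 + t^2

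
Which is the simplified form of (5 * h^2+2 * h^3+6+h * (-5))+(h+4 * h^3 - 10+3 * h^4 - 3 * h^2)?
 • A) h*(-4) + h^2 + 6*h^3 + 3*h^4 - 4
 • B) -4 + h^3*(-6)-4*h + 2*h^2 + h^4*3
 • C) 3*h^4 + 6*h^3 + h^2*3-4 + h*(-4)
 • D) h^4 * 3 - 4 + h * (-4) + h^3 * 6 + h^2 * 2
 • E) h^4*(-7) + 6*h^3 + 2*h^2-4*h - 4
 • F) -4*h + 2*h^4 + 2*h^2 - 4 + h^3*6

Adding the polynomials and combining like terms:
(5*h^2 + 2*h^3 + 6 + h*(-5)) + (h + 4*h^3 - 10 + 3*h^4 - 3*h^2)
= h^4 * 3 - 4 + h * (-4) + h^3 * 6 + h^2 * 2
D) h^4 * 3 - 4 + h * (-4) + h^3 * 6 + h^2 * 2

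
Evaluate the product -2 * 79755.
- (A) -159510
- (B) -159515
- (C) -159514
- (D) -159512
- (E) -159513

-2 * 79755 = -159510
A) -159510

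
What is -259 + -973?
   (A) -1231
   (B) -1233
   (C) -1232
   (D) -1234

-259 + -973 = -1232
C) -1232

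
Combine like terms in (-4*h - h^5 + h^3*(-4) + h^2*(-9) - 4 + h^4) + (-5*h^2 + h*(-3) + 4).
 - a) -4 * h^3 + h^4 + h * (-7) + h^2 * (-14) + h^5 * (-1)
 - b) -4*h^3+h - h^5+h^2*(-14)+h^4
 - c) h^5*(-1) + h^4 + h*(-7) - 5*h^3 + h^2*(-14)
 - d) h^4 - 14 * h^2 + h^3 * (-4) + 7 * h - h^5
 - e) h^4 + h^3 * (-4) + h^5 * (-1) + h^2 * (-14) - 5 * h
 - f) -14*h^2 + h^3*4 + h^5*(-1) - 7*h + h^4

Adding the polynomials and combining like terms:
(-4*h - h^5 + h^3*(-4) + h^2*(-9) - 4 + h^4) + (-5*h^2 + h*(-3) + 4)
= -4 * h^3 + h^4 + h * (-7) + h^2 * (-14) + h^5 * (-1)
a) -4 * h^3 + h^4 + h * (-7) + h^2 * (-14) + h^5 * (-1)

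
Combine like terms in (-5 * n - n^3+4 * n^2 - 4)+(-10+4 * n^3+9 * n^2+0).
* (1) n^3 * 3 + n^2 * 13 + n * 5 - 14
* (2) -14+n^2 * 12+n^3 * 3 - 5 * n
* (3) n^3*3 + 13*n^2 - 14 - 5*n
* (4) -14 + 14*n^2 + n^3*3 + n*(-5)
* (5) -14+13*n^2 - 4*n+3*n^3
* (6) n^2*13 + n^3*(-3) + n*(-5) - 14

Adding the polynomials and combining like terms:
(-5*n - n^3 + 4*n^2 - 4) + (-10 + 4*n^3 + 9*n^2 + 0)
= n^3*3 + 13*n^2 - 14 - 5*n
3) n^3*3 + 13*n^2 - 14 - 5*n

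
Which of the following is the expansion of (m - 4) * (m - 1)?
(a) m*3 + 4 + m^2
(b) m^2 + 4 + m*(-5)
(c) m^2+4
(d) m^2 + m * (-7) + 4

Expanding (m - 4) * (m - 1):
= m^2 + 4 + m*(-5)
b) m^2 + 4 + m*(-5)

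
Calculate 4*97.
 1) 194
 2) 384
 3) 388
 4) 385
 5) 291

4 * 97 = 388
3) 388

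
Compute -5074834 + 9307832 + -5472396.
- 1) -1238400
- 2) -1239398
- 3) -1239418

First: -5074834 + 9307832 = 4232998
Then: 4232998 + -5472396 = -1239398
2) -1239398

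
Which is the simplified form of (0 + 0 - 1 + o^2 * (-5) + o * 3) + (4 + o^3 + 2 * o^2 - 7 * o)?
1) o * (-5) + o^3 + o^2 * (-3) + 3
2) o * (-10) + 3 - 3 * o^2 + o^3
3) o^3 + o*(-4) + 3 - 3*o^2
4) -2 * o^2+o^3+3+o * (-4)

Adding the polynomials and combining like terms:
(0 + 0 - 1 + o^2*(-5) + o*3) + (4 + o^3 + 2*o^2 - 7*o)
= o^3 + o*(-4) + 3 - 3*o^2
3) o^3 + o*(-4) + 3 - 3*o^2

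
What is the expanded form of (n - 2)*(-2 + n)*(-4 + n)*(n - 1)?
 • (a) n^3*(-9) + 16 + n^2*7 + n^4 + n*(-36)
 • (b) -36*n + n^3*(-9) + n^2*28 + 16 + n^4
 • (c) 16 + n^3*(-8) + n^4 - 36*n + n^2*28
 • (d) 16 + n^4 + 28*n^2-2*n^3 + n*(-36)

Expanding (n - 2)*(-2 + n)*(-4 + n)*(n - 1):
= -36*n + n^3*(-9) + n^2*28 + 16 + n^4
b) -36*n + n^3*(-9) + n^2*28 + 16 + n^4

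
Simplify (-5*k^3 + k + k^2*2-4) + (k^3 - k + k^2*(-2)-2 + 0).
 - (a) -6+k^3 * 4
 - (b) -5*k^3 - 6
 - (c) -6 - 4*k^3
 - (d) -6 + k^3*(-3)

Adding the polynomials and combining like terms:
(-5*k^3 + k + k^2*2 - 4) + (k^3 - k + k^2*(-2) - 2 + 0)
= -6 - 4*k^3
c) -6 - 4*k^3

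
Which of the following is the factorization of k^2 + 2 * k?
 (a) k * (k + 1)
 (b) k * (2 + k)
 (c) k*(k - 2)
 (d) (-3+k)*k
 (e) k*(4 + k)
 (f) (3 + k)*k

We need to factor k^2 + 2 * k.
The factored form is k * (2 + k).
b) k * (2 + k)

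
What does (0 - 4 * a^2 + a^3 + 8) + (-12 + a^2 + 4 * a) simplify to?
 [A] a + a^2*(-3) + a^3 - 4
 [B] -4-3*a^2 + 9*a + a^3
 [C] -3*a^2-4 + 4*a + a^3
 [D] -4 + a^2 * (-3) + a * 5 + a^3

Adding the polynomials and combining like terms:
(0 - 4*a^2 + a^3 + 8) + (-12 + a^2 + 4*a)
= -3*a^2-4 + 4*a + a^3
C) -3*a^2-4 + 4*a + a^3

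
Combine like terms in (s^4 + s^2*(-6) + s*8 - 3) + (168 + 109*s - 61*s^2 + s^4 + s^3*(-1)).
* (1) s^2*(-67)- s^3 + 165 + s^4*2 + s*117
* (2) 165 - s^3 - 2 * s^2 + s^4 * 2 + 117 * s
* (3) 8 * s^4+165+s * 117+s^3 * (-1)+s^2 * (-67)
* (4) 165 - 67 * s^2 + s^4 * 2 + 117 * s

Adding the polynomials and combining like terms:
(s^4 + s^2*(-6) + s*8 - 3) + (168 + 109*s - 61*s^2 + s^4 + s^3*(-1))
= s^2*(-67)- s^3 + 165 + s^4*2 + s*117
1) s^2*(-67)- s^3 + 165 + s^4*2 + s*117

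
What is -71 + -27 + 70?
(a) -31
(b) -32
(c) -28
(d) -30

First: -71 + -27 = -98
Then: -98 + 70 = -28
c) -28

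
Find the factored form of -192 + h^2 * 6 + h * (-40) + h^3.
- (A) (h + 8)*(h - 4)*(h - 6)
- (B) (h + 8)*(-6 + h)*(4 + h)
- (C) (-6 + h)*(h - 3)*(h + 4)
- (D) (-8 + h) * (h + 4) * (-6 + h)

We need to factor -192 + h^2 * 6 + h * (-40) + h^3.
The factored form is (h + 8)*(-6 + h)*(4 + h).
B) (h + 8)*(-6 + h)*(4 + h)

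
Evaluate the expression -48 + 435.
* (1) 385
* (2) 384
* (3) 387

-48 + 435 = 387
3) 387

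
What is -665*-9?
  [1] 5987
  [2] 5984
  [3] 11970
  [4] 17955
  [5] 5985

-665 * -9 = 5985
5) 5985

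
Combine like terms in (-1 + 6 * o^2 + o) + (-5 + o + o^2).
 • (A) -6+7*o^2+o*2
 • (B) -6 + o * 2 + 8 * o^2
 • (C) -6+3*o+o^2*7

Adding the polynomials and combining like terms:
(-1 + 6*o^2 + o) + (-5 + o + o^2)
= -6+7*o^2+o*2
A) -6+7*o^2+o*2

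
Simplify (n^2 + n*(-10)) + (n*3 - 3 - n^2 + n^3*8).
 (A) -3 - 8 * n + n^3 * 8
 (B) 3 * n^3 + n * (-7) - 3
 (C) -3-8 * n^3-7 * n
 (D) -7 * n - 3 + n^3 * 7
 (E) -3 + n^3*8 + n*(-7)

Adding the polynomials and combining like terms:
(n^2 + n*(-10)) + (n*3 - 3 - n^2 + n^3*8)
= -3 + n^3*8 + n*(-7)
E) -3 + n^3*8 + n*(-7)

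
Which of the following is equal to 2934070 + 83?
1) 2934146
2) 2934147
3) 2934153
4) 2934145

2934070 + 83 = 2934153
3) 2934153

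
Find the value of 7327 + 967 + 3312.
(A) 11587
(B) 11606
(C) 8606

First: 7327 + 967 = 8294
Then: 8294 + 3312 = 11606
B) 11606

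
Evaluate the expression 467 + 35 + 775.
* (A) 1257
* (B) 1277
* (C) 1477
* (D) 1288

First: 467 + 35 = 502
Then: 502 + 775 = 1277
B) 1277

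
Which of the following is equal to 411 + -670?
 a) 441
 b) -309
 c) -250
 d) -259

411 + -670 = -259
d) -259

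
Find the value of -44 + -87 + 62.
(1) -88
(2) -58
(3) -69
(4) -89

First: -44 + -87 = -131
Then: -131 + 62 = -69
3) -69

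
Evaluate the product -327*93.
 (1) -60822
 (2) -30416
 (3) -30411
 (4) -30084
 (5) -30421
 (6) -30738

-327 * 93 = -30411
3) -30411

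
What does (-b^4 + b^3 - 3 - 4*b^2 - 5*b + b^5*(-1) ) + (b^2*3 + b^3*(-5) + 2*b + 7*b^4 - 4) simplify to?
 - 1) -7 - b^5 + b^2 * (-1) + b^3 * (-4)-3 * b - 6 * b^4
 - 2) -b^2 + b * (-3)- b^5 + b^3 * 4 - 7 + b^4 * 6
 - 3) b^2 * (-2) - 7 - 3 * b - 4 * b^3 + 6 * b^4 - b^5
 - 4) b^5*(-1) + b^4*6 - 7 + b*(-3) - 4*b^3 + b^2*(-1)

Adding the polynomials and combining like terms:
(-b^4 + b^3 - 3 - 4*b^2 - 5*b + b^5*(-1)) + (b^2*3 + b^3*(-5) + 2*b + 7*b^4 - 4)
= b^5*(-1) + b^4*6 - 7 + b*(-3) - 4*b^3 + b^2*(-1)
4) b^5*(-1) + b^4*6 - 7 + b*(-3) - 4*b^3 + b^2*(-1)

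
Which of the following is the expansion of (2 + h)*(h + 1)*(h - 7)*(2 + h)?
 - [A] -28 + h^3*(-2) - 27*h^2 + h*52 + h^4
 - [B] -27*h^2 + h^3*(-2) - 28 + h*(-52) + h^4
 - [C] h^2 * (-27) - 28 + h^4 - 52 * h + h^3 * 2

Expanding (2 + h)*(h + 1)*(h - 7)*(2 + h):
= -27*h^2 + h^3*(-2) - 28 + h*(-52) + h^4
B) -27*h^2 + h^3*(-2) - 28 + h*(-52) + h^4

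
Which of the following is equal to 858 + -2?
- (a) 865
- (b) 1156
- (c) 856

858 + -2 = 856
c) 856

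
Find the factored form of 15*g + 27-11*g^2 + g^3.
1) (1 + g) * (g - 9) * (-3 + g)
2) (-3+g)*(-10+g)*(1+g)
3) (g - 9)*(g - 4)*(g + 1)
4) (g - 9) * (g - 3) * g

We need to factor 15*g + 27-11*g^2 + g^3.
The factored form is (1 + g) * (g - 9) * (-3 + g).
1) (1 + g) * (g - 9) * (-3 + g)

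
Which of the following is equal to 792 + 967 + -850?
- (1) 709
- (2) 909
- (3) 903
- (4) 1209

First: 792 + 967 = 1759
Then: 1759 + -850 = 909
2) 909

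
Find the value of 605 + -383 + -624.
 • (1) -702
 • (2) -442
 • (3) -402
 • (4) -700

First: 605 + -383 = 222
Then: 222 + -624 = -402
3) -402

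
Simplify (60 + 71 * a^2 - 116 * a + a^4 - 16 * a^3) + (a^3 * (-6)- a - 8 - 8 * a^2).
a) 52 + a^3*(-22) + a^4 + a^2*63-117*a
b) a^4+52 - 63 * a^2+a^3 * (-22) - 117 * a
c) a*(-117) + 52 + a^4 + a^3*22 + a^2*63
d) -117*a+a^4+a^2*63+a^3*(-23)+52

Adding the polynomials and combining like terms:
(60 + 71*a^2 - 116*a + a^4 - 16*a^3) + (a^3*(-6) - a - 8 - 8*a^2)
= 52 + a^3*(-22) + a^4 + a^2*63-117*a
a) 52 + a^3*(-22) + a^4 + a^2*63-117*a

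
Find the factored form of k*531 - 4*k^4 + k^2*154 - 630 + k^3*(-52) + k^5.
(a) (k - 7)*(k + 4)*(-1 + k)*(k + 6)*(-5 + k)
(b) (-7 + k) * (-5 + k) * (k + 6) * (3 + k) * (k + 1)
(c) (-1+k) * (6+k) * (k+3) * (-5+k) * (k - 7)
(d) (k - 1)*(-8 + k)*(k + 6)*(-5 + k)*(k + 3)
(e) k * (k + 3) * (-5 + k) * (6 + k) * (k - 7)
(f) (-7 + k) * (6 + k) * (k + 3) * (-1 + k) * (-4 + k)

We need to factor k*531 - 4*k^4 + k^2*154 - 630 + k^3*(-52) + k^5.
The factored form is (-1+k) * (6+k) * (k+3) * (-5+k) * (k - 7).
c) (-1+k) * (6+k) * (k+3) * (-5+k) * (k - 7)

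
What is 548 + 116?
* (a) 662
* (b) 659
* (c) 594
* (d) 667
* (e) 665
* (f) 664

548 + 116 = 664
f) 664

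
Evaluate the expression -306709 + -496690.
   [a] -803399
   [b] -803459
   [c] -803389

-306709 + -496690 = -803399
a) -803399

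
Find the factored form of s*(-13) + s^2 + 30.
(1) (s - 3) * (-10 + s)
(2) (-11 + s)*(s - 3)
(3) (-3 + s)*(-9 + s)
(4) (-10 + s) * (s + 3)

We need to factor s*(-13) + s^2 + 30.
The factored form is (s - 3) * (-10 + s).
1) (s - 3) * (-10 + s)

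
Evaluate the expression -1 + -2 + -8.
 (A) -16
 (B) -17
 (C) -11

First: -1 + -2 = -3
Then: -3 + -8 = -11
C) -11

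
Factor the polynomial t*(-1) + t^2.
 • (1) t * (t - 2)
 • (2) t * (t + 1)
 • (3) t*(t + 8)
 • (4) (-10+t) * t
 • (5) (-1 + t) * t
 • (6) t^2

We need to factor t*(-1) + t^2.
The factored form is (-1 + t) * t.
5) (-1 + t) * t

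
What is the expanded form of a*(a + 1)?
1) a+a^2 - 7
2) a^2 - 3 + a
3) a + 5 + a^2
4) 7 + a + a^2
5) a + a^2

Expanding a*(a + 1):
= a + a^2
5) a + a^2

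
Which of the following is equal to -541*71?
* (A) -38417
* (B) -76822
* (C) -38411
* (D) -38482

-541 * 71 = -38411
C) -38411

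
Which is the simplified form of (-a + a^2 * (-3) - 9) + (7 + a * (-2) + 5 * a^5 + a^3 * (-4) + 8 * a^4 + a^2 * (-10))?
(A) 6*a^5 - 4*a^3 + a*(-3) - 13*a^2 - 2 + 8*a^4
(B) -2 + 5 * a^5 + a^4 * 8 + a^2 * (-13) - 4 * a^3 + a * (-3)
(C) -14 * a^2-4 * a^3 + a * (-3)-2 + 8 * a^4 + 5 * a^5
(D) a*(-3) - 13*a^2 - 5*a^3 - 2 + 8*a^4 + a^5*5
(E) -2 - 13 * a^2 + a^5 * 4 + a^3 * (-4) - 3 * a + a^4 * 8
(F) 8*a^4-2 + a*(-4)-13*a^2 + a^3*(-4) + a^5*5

Adding the polynomials and combining like terms:
(-a + a^2*(-3) - 9) + (7 + a*(-2) + 5*a^5 + a^3*(-4) + 8*a^4 + a^2*(-10))
= -2 + 5 * a^5 + a^4 * 8 + a^2 * (-13) - 4 * a^3 + a * (-3)
B) -2 + 5 * a^5 + a^4 * 8 + a^2 * (-13) - 4 * a^3 + a * (-3)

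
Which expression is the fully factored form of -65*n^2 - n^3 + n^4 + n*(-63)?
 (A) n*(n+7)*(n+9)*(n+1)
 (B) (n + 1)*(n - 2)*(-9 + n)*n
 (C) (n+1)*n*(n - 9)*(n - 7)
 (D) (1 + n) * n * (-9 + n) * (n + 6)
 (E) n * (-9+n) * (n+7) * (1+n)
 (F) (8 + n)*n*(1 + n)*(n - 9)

We need to factor -65*n^2 - n^3 + n^4 + n*(-63).
The factored form is n * (-9+n) * (n+7) * (1+n).
E) n * (-9+n) * (n+7) * (1+n)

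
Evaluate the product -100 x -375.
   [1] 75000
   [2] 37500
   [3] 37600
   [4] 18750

-100 * -375 = 37500
2) 37500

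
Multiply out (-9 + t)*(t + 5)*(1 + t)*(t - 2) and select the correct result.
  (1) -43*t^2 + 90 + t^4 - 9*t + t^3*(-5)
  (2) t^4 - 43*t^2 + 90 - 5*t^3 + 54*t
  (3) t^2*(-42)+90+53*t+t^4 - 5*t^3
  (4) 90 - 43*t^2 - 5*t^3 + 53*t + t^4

Expanding (-9 + t)*(t + 5)*(1 + t)*(t - 2):
= 90 - 43*t^2 - 5*t^3 + 53*t + t^4
4) 90 - 43*t^2 - 5*t^3 + 53*t + t^4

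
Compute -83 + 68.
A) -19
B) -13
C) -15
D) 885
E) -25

-83 + 68 = -15
C) -15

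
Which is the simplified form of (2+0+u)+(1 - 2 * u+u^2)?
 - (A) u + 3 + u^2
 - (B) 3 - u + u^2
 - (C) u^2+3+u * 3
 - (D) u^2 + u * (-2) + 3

Adding the polynomials and combining like terms:
(2 + 0 + u) + (1 - 2*u + u^2)
= 3 - u + u^2
B) 3 - u + u^2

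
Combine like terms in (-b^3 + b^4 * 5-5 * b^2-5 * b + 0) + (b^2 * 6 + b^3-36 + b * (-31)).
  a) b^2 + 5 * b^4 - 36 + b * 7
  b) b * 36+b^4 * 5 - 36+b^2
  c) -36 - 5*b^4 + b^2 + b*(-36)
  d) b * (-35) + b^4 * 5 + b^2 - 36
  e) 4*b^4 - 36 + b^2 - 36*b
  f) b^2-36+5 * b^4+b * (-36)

Adding the polynomials and combining like terms:
(-b^3 + b^4*5 - 5*b^2 - 5*b + 0) + (b^2*6 + b^3 - 36 + b*(-31))
= b^2-36+5 * b^4+b * (-36)
f) b^2-36+5 * b^4+b * (-36)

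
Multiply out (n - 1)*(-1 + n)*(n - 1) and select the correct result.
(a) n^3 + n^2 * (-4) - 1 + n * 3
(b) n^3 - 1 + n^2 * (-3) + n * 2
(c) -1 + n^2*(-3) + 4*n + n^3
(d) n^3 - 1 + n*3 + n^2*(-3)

Expanding (n - 1)*(-1 + n)*(n - 1):
= n^3 - 1 + n*3 + n^2*(-3)
d) n^3 - 1 + n*3 + n^2*(-3)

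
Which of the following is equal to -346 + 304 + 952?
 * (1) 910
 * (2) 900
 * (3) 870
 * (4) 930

First: -346 + 304 = -42
Then: -42 + 952 = 910
1) 910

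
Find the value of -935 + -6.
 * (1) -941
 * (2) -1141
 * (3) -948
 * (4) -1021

-935 + -6 = -941
1) -941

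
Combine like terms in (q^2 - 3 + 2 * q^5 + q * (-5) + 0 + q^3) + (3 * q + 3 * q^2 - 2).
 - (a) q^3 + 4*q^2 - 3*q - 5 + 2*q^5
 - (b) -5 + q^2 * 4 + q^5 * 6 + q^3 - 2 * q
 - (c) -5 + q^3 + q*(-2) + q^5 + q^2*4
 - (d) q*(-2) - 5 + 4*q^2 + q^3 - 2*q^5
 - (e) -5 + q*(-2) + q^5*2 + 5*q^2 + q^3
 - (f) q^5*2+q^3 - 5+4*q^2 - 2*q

Adding the polynomials and combining like terms:
(q^2 - 3 + 2*q^5 + q*(-5) + 0 + q^3) + (3*q + 3*q^2 - 2)
= q^5*2+q^3 - 5+4*q^2 - 2*q
f) q^5*2+q^3 - 5+4*q^2 - 2*q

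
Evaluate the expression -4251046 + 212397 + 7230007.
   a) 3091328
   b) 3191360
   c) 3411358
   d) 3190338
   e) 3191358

First: -4251046 + 212397 = -4038649
Then: -4038649 + 7230007 = 3191358
e) 3191358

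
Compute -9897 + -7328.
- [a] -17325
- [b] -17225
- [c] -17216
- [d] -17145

-9897 + -7328 = -17225
b) -17225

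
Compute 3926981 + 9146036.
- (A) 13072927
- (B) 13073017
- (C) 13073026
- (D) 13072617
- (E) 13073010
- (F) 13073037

3926981 + 9146036 = 13073017
B) 13073017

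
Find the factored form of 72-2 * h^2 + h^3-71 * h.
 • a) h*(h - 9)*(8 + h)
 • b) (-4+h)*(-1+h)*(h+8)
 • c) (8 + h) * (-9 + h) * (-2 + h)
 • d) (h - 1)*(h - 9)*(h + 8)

We need to factor 72-2 * h^2 + h^3-71 * h.
The factored form is (h - 1)*(h - 9)*(h + 8).
d) (h - 1)*(h - 9)*(h + 8)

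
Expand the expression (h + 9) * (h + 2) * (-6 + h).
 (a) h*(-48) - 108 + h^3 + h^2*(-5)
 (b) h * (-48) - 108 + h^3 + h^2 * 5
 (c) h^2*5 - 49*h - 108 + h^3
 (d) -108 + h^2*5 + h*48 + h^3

Expanding (h + 9) * (h + 2) * (-6 + h):
= h * (-48) - 108 + h^3 + h^2 * 5
b) h * (-48) - 108 + h^3 + h^2 * 5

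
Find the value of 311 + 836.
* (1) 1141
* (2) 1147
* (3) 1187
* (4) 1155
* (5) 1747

311 + 836 = 1147
2) 1147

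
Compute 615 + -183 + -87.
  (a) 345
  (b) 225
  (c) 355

First: 615 + -183 = 432
Then: 432 + -87 = 345
a) 345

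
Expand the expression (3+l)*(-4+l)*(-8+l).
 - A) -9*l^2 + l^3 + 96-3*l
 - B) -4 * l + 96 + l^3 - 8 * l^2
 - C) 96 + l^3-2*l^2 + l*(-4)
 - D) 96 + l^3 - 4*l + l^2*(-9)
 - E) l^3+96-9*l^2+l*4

Expanding (3+l)*(-4+l)*(-8+l):
= 96 + l^3 - 4*l + l^2*(-9)
D) 96 + l^3 - 4*l + l^2*(-9)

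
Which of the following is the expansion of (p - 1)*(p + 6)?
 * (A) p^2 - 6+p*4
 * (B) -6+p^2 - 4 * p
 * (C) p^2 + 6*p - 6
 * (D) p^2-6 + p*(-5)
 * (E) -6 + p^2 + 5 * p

Expanding (p - 1)*(p + 6):
= -6 + p^2 + 5 * p
E) -6 + p^2 + 5 * p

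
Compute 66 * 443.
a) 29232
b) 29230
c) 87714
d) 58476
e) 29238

66 * 443 = 29238
e) 29238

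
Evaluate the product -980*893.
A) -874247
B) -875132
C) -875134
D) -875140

-980 * 893 = -875140
D) -875140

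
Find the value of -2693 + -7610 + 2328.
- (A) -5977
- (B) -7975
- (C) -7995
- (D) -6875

First: -2693 + -7610 = -10303
Then: -10303 + 2328 = -7975
B) -7975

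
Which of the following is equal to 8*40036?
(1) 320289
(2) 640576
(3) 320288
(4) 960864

8 * 40036 = 320288
3) 320288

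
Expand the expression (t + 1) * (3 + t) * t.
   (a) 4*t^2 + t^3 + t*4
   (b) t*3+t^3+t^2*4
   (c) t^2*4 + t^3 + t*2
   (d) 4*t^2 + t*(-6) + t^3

Expanding (t + 1) * (3 + t) * t:
= t*3+t^3+t^2*4
b) t*3+t^3+t^2*4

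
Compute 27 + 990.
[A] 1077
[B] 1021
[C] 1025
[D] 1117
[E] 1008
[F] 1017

27 + 990 = 1017
F) 1017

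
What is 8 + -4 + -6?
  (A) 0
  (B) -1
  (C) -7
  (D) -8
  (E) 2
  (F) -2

First: 8 + -4 = 4
Then: 4 + -6 = -2
F) -2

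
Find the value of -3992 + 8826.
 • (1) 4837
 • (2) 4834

-3992 + 8826 = 4834
2) 4834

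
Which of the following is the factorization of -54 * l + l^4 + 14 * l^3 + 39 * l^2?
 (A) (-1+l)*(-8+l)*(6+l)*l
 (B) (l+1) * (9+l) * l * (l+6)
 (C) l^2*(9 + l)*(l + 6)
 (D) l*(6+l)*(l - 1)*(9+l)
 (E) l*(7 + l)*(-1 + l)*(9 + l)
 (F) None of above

We need to factor -54 * l + l^4 + 14 * l^3 + 39 * l^2.
The factored form is l*(6+l)*(l - 1)*(9+l).
D) l*(6+l)*(l - 1)*(9+l)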